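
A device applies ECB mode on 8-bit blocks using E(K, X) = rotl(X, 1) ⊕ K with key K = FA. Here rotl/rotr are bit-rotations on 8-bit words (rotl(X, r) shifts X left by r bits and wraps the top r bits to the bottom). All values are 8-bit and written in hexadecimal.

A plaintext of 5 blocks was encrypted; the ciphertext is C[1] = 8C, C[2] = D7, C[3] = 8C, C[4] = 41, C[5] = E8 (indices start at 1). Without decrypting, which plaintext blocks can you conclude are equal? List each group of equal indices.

ECB encrypts each block independently with the same key, so equal ciphertext blocks imply equal plaintext blocks.
C[1] = C[3] = 8C, so P[1] = P[3].

P[1] = P[3]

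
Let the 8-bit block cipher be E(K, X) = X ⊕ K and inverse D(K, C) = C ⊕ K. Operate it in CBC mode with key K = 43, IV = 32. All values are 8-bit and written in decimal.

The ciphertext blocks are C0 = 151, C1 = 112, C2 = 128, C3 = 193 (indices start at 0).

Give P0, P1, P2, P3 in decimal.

CBC decryption: P_i = D(K, C_i) ⊕ C_{i−1}, with C_{−1} = IV.
P0: D(K, 151) = 188; 188 ⊕ 32 = 156.
P1: D(K, 112) = 91; 91 ⊕ 151 = 204.
P2: D(K, 128) = 171; 171 ⊕ 112 = 219.
P3: D(K, 193) = 234; 234 ⊕ 128 = 106.

P0 = 156, P1 = 204, P2 = 219, P3 = 106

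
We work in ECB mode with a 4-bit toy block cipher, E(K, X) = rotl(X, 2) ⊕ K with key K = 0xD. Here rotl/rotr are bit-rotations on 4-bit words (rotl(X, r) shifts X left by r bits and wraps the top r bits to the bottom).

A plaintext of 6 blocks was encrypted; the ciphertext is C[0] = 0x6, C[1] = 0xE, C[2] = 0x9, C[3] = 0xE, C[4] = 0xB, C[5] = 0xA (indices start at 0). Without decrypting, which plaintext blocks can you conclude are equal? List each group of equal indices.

ECB encrypts each block independently with the same key, so equal ciphertext blocks imply equal plaintext blocks.
C[1] = C[3] = 0xE, so P[1] = P[3].

P[1] = P[3]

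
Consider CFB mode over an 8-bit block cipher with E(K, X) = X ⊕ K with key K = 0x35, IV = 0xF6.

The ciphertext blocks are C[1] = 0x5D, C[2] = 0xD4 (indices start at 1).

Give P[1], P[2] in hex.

P[1] = 0x9E, P[2] = 0xBC

CFB decryption: P_i = C_i ⊕ E(K, C_{i−1}), with C_{0} = IV.
P[1]: E(K, 0xF6) = 0xC3; 0x5D ⊕ 0xC3 = 0x9E.
P[2]: E(K, 0x5D) = 0x68; 0xD4 ⊕ 0x68 = 0xBC.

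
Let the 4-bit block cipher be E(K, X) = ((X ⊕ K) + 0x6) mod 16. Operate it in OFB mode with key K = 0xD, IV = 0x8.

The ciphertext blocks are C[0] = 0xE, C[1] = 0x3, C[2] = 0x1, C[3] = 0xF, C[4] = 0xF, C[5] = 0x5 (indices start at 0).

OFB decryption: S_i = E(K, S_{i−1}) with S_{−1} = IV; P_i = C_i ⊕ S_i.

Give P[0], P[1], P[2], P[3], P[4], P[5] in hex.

P[0]: S = E(K, 0x8) = 0xB; 0xE ⊕ 0xB = 0x5.
P[1]: S = E(K, 0xB) = 0xC; 0x3 ⊕ 0xC = 0xF.
P[2]: S = E(K, 0xC) = 0x7; 0x1 ⊕ 0x7 = 0x6.
P[3]: S = E(K, 0x7) = 0x0; 0xF ⊕ 0x0 = 0xF.
P[4]: S = E(K, 0x0) = 0x3; 0xF ⊕ 0x3 = 0xC.
P[5]: S = E(K, 0x3) = 0x4; 0x5 ⊕ 0x4 = 0x1.

P[0] = 0x5, P[1] = 0xF, P[2] = 0x6, P[3] = 0xF, P[4] = 0xC, P[5] = 0x1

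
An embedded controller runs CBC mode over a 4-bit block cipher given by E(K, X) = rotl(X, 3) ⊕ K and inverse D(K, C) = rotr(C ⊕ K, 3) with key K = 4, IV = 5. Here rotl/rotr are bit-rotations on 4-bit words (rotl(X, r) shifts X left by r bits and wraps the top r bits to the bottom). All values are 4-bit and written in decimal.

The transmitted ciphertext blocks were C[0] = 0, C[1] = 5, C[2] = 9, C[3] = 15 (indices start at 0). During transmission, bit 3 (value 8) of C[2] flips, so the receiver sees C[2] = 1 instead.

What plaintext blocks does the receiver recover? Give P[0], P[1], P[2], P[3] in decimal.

P[0] = 13, P[1] = 2, P[2] = 15, P[3] = 6

CBC decryption: P_i = D(K, C_i) ⊕ C_{i−1}, with C_{−1} = IV.
Only C[2] changed, to 1. In CBC, a change in C_i garbles P_i and flips the same bit in P_{i+1}. Decrypting the received ciphertext:
P[0]: D(K, 0) = 8; 8 ⊕ 5 = 13.
P[1]: D(K, 5) = 2; 2 ⊕ 0 = 2.
P[2]: D(K, 1) = 10; 10 ⊕ 5 = 15.
P[3]: D(K, 15) = 7; 7 ⊕ 1 = 6.
Blocks that differ from the original plaintext: P[2], P[3].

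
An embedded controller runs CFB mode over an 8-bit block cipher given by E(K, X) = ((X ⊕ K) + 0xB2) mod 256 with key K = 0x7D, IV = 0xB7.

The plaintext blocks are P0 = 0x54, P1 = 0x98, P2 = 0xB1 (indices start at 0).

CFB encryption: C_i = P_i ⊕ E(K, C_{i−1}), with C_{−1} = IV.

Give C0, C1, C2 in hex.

C0: E(K, 0xB7) = 0x7C; 0x54 ⊕ 0x7C = 0x28.
C1: E(K, 0x28) = 0x07; 0x98 ⊕ 0x07 = 0x9F.
C2: E(K, 0x9F) = 0x94; 0xB1 ⊕ 0x94 = 0x25.

C0 = 0x28, C1 = 0x9F, C2 = 0x25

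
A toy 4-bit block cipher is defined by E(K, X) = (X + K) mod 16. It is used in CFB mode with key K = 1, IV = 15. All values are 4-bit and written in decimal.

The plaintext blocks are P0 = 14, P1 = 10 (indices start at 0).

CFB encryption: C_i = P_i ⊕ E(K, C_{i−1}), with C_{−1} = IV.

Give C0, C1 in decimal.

C0 = 14, C1 = 5

C0: E(K, 15) = 0; 14 ⊕ 0 = 14.
C1: E(K, 14) = 15; 10 ⊕ 15 = 5.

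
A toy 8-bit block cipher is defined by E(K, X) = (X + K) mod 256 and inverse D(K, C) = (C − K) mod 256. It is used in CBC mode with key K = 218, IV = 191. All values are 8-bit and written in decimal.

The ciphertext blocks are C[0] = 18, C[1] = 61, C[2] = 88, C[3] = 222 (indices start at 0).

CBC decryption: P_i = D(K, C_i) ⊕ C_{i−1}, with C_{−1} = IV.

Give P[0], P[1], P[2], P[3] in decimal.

P[0] = 135, P[1] = 113, P[2] = 67, P[3] = 92

P[0]: D(K, 18) = 56; 56 ⊕ 191 = 135.
P[1]: D(K, 61) = 99; 99 ⊕ 18 = 113.
P[2]: D(K, 88) = 126; 126 ⊕ 61 = 67.
P[3]: D(K, 222) = 4; 4 ⊕ 88 = 92.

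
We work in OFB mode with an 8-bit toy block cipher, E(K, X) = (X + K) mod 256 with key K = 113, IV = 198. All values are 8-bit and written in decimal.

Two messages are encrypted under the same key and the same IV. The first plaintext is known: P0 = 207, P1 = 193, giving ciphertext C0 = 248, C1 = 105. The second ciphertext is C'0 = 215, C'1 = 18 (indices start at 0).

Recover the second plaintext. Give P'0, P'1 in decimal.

P'0 = 224, P'1 = 186

In OFB with a reused IV, both messages share the same keystream S_i, so C_i ⊕ C'_i = P_i ⊕ P'_i and thus P'_i = P_i ⊕ C_i ⊕ C'_i.
P'0: 207 ⊕ 248 ⊕ 215 = 224.
P'1: 193 ⊕ 105 ⊕ 18 = 186.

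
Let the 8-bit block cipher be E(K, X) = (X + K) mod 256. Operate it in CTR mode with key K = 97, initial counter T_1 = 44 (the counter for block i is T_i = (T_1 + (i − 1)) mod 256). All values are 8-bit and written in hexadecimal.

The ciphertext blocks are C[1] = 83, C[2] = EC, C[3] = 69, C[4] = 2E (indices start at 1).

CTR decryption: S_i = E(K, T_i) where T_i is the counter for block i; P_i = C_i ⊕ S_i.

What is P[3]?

P[3]: T = 46, S = E(K, T) = DD; 69 ⊕ DD = B4.

P[3] = B4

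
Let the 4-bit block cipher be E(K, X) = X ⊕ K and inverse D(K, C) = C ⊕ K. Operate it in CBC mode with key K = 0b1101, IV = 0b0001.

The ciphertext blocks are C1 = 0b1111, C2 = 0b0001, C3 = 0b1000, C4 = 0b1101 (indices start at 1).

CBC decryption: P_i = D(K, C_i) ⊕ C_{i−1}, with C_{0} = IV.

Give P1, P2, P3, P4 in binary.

P1: D(K, 0b1111) = 0b0010; 0b0010 ⊕ 0b0001 = 0b0011.
P2: D(K, 0b0001) = 0b1100; 0b1100 ⊕ 0b1111 = 0b0011.
P3: D(K, 0b1000) = 0b0101; 0b0101 ⊕ 0b0001 = 0b0100.
P4: D(K, 0b1101) = 0b0000; 0b0000 ⊕ 0b1000 = 0b1000.

P1 = 0b0011, P2 = 0b0011, P3 = 0b0100, P4 = 0b1000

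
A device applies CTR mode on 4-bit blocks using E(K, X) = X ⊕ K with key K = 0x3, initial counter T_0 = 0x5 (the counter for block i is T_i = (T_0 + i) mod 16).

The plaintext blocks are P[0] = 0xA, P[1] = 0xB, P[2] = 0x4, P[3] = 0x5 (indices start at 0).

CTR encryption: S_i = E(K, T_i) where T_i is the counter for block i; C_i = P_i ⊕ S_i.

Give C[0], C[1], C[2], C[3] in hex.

C[0] = 0xC, C[1] = 0xE, C[2] = 0x0, C[3] = 0xE

C[0]: T = 0x5, S = E(K, T) = 0x6; 0xA ⊕ 0x6 = 0xC.
C[1]: T = 0x6, S = E(K, T) = 0x5; 0xB ⊕ 0x5 = 0xE.
C[2]: T = 0x7, S = E(K, T) = 0x4; 0x4 ⊕ 0x4 = 0x0.
C[3]: T = 0x8, S = E(K, T) = 0xB; 0x5 ⊕ 0xB = 0xE.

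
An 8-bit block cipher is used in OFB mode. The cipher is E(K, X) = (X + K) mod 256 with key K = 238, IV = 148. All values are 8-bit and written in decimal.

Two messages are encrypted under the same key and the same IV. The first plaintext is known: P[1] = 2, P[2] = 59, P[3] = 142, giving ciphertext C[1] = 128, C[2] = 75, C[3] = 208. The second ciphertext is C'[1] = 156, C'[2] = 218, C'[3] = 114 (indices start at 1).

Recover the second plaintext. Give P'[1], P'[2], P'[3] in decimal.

In OFB with a reused IV, both messages share the same keystream S_i, so C_i ⊕ C'_i = P_i ⊕ P'_i and thus P'_i = P_i ⊕ C_i ⊕ C'_i.
P'[1]: 2 ⊕ 128 ⊕ 156 = 30.
P'[2]: 59 ⊕ 75 ⊕ 218 = 170.
P'[3]: 142 ⊕ 208 ⊕ 114 = 44.

P'[1] = 30, P'[2] = 170, P'[3] = 44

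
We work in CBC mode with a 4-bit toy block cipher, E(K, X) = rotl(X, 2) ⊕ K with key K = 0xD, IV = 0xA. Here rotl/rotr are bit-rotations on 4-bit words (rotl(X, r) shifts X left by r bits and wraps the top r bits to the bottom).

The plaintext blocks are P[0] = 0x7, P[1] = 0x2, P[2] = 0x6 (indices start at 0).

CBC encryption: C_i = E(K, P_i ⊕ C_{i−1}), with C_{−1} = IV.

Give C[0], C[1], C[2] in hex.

C[0]: P[0] ⊕ 0xA = 0xD; E(K, 0xD) = 0xA.
C[1]: P[1] ⊕ 0xA = 0x8; E(K, 0x8) = 0xF.
C[2]: P[2] ⊕ 0xF = 0x9; E(K, 0x9) = 0xB.

C[0] = 0xA, C[1] = 0xF, C[2] = 0xB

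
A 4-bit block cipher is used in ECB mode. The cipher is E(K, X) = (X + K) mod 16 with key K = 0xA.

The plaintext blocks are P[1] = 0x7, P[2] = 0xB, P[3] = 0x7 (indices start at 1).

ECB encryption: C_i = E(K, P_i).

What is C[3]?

C[3] = 0x1

C[3]: E(K, 0x7) = 0x1.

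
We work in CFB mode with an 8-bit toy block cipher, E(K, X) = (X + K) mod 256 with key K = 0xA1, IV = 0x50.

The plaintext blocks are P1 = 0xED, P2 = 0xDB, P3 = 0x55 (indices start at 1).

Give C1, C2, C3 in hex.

C1 = 0x1C, C2 = 0x66, C3 = 0x52

CFB encryption: C_i = P_i ⊕ E(K, C_{i−1}), with C_{0} = IV.
C1: E(K, 0x50) = 0xF1; 0xED ⊕ 0xF1 = 0x1C.
C2: E(K, 0x1C) = 0xBD; 0xDB ⊕ 0xBD = 0x66.
C3: E(K, 0x66) = 0x07; 0x55 ⊕ 0x07 = 0x52.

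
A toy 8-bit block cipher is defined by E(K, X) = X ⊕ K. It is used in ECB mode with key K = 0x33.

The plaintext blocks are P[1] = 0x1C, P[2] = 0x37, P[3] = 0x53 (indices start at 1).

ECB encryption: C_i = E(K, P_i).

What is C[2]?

C[2]: E(K, 0x37) = 0x04.

C[2] = 0x04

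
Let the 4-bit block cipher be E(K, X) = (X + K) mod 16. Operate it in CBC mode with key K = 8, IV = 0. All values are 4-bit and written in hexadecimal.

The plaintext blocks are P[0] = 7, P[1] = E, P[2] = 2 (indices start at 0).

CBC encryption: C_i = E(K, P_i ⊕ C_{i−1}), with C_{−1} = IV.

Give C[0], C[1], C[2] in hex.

C[0]: P[0] ⊕ 0 = 7; E(K, 7) = F.
C[1]: P[1] ⊕ F = 1; E(K, 1) = 9.
C[2]: P[2] ⊕ 9 = B; E(K, B) = 3.

C[0] = F, C[1] = 9, C[2] = 3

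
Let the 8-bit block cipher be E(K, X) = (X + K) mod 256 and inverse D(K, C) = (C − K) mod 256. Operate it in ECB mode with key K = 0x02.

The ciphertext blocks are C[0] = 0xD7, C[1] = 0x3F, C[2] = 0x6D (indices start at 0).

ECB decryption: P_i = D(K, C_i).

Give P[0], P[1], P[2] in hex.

P[0]: D(K, 0xD7) = 0xD5.
P[1]: D(K, 0x3F) = 0x3D.
P[2]: D(K, 0x6D) = 0x6B.

P[0] = 0xD5, P[1] = 0x3D, P[2] = 0x6B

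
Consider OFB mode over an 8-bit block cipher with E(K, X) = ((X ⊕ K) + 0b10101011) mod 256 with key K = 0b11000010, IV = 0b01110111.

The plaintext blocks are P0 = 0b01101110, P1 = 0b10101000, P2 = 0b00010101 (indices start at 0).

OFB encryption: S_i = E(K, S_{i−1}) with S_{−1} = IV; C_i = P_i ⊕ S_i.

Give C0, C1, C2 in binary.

C0 = 0b00001110, C1 = 0b11100101, C2 = 0b00101111

C0: S = E(K, 0b01110111) = 0b01100000; 0b01101110 ⊕ 0b01100000 = 0b00001110.
C1: S = E(K, 0b01100000) = 0b01001101; 0b10101000 ⊕ 0b01001101 = 0b11100101.
C2: S = E(K, 0b01001101) = 0b00111010; 0b00010101 ⊕ 0b00111010 = 0b00101111.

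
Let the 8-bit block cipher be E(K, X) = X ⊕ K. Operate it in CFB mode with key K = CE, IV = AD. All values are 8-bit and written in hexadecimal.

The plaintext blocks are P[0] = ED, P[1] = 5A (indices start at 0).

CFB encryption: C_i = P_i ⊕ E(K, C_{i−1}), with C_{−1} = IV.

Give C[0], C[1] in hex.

C[0] = 8E, C[1] = 1A

C[0]: E(K, AD) = 63; ED ⊕ 63 = 8E.
C[1]: E(K, 8E) = 40; 5A ⊕ 40 = 1A.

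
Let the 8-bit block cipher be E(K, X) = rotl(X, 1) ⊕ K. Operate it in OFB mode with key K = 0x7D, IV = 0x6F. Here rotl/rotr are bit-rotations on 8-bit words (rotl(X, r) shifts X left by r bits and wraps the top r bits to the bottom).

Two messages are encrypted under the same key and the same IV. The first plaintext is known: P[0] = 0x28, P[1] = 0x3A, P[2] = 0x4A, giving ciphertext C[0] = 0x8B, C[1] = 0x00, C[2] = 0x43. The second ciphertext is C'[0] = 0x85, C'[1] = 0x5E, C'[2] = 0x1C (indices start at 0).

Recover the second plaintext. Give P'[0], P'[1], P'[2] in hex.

P'[0] = 0x26, P'[1] = 0x64, P'[2] = 0x15

In OFB with a reused IV, both messages share the same keystream S_i, so C_i ⊕ C'_i = P_i ⊕ P'_i and thus P'_i = P_i ⊕ C_i ⊕ C'_i.
P'[0]: 0x28 ⊕ 0x8B ⊕ 0x85 = 0x26.
P'[1]: 0x3A ⊕ 0x00 ⊕ 0x5E = 0x64.
P'[2]: 0x4A ⊕ 0x43 ⊕ 0x1C = 0x15.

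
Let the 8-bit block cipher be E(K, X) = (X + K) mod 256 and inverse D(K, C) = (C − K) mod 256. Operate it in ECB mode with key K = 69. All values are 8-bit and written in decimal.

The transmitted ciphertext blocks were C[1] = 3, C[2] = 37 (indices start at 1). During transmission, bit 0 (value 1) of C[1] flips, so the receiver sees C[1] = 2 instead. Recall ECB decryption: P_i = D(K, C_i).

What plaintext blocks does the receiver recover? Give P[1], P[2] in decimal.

Only C[1] changed, to 2. In ECB, a change in C_i affects only P_i. Decrypting the received ciphertext:
P[1]: D(K, 2) = 189.
P[2]: D(K, 37) = 224.
Blocks that differ from the original plaintext: P[1].

P[1] = 189, P[2] = 224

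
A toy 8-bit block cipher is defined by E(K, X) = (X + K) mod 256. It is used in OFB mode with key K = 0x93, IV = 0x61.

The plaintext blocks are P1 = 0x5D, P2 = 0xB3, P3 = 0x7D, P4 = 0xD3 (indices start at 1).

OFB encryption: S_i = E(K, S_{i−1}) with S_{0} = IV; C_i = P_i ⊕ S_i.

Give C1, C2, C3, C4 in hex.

C1 = 0xA9, C2 = 0x34, C3 = 0x67, C4 = 0x7E

C1: S = E(K, 0x61) = 0xF4; 0x5D ⊕ 0xF4 = 0xA9.
C2: S = E(K, 0xF4) = 0x87; 0xB3 ⊕ 0x87 = 0x34.
C3: S = E(K, 0x87) = 0x1A; 0x7D ⊕ 0x1A = 0x67.
C4: S = E(K, 0x1A) = 0xAD; 0xD3 ⊕ 0xAD = 0x7E.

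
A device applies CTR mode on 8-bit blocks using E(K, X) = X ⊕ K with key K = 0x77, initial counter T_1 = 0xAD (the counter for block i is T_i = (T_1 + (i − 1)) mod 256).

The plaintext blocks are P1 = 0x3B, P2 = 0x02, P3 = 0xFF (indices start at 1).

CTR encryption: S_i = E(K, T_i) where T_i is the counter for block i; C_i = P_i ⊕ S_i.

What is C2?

C1: T = 0xAD, S = E(K, T) = 0xDA; 0x3B ⊕ 0xDA = 0xE1.
C2: T = 0xAE, S = E(K, T) = 0xD9; 0x02 ⊕ 0xD9 = 0xDB.

C2 = 0xDB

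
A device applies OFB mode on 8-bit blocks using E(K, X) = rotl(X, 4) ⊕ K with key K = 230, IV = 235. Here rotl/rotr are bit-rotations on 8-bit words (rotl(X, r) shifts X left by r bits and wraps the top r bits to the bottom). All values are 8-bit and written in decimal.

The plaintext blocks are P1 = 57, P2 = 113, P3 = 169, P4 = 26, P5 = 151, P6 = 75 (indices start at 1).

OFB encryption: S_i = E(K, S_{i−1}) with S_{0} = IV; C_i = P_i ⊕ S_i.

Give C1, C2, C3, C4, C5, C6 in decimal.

C1 = 97, C2 = 18, C3 = 121, C4 = 241, C5 = 207, C6 = 40

C1: S = E(K, 235) = 88; 57 ⊕ 88 = 97.
C2: S = E(K, 88) = 99; 113 ⊕ 99 = 18.
C3: S = E(K, 99) = 208; 169 ⊕ 208 = 121.
C4: S = E(K, 208) = 235; 26 ⊕ 235 = 241.
C5: S = E(K, 235) = 88; 151 ⊕ 88 = 207.
C6: S = E(K, 88) = 99; 75 ⊕ 99 = 40.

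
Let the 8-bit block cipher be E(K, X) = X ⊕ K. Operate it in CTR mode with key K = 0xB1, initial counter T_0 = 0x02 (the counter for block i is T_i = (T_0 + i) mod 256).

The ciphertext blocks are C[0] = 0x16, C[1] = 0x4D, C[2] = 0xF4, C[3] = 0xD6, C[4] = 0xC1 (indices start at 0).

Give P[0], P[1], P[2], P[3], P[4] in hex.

CTR decryption: S_i = E(K, T_i) where T_i is the counter for block i; P_i = C_i ⊕ S_i.
P[0]: T = 0x02, S = E(K, T) = 0xB3; 0x16 ⊕ 0xB3 = 0xA5.
P[1]: T = 0x03, S = E(K, T) = 0xB2; 0x4D ⊕ 0xB2 = 0xFF.
P[2]: T = 0x04, S = E(K, T) = 0xB5; 0xF4 ⊕ 0xB5 = 0x41.
P[3]: T = 0x05, S = E(K, T) = 0xB4; 0xD6 ⊕ 0xB4 = 0x62.
P[4]: T = 0x06, S = E(K, T) = 0xB7; 0xC1 ⊕ 0xB7 = 0x76.

P[0] = 0xA5, P[1] = 0xFF, P[2] = 0x41, P[3] = 0x62, P[4] = 0x76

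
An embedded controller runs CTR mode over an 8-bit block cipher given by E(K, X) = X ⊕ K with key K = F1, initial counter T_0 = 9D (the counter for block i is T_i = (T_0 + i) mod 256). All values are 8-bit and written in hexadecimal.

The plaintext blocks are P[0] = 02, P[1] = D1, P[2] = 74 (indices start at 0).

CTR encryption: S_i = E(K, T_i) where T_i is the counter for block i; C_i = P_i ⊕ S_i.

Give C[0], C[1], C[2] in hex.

C[0]: T = 9D, S = E(K, T) = 6C; 02 ⊕ 6C = 6E.
C[1]: T = 9E, S = E(K, T) = 6F; D1 ⊕ 6F = BE.
C[2]: T = 9F, S = E(K, T) = 6E; 74 ⊕ 6E = 1A.

C[0] = 6E, C[1] = BE, C[2] = 1A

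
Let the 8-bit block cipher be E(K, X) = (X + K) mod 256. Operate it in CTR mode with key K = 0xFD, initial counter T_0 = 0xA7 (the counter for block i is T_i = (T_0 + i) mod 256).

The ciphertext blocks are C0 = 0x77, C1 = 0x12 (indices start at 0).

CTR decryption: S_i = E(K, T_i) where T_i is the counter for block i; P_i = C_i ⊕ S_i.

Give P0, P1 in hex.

P0: T = 0xA7, S = E(K, T) = 0xA4; 0x77 ⊕ 0xA4 = 0xD3.
P1: T = 0xA8, S = E(K, T) = 0xA5; 0x12 ⊕ 0xA5 = 0xB7.

P0 = 0xD3, P1 = 0xB7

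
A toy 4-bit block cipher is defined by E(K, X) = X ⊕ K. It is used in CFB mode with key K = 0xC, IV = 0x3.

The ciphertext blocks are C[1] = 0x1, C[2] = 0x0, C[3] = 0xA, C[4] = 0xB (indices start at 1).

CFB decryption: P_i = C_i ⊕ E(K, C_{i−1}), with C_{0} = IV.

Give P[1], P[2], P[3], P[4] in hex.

P[1]: E(K, 0x3) = 0xF; 0x1 ⊕ 0xF = 0xE.
P[2]: E(K, 0x1) = 0xD; 0x0 ⊕ 0xD = 0xD.
P[3]: E(K, 0x0) = 0xC; 0xA ⊕ 0xC = 0x6.
P[4]: E(K, 0xA) = 0x6; 0xB ⊕ 0x6 = 0xD.

P[1] = 0xE, P[2] = 0xD, P[3] = 0x6, P[4] = 0xD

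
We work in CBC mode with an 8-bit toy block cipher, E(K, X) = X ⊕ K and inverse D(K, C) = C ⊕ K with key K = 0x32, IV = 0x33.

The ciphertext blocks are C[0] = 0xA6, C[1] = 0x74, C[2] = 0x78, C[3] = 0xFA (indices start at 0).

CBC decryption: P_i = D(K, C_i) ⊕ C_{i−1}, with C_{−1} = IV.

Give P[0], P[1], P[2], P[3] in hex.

P[0] = 0xA7, P[1] = 0xE0, P[2] = 0x3E, P[3] = 0xB0

P[0]: D(K, 0xA6) = 0x94; 0x94 ⊕ 0x33 = 0xA7.
P[1]: D(K, 0x74) = 0x46; 0x46 ⊕ 0xA6 = 0xE0.
P[2]: D(K, 0x78) = 0x4A; 0x4A ⊕ 0x74 = 0x3E.
P[3]: D(K, 0xFA) = 0xC8; 0xC8 ⊕ 0x78 = 0xB0.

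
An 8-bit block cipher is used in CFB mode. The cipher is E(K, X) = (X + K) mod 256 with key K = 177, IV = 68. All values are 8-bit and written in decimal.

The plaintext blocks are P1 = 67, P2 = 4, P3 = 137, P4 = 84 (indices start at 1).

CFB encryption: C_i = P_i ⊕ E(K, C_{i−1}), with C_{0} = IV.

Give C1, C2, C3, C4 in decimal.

C1: E(K, 68) = 245; 67 ⊕ 245 = 182.
C2: E(K, 182) = 103; 4 ⊕ 103 = 99.
C3: E(K, 99) = 20; 137 ⊕ 20 = 157.
C4: E(K, 157) = 78; 84 ⊕ 78 = 26.

C1 = 182, C2 = 99, C3 = 157, C4 = 26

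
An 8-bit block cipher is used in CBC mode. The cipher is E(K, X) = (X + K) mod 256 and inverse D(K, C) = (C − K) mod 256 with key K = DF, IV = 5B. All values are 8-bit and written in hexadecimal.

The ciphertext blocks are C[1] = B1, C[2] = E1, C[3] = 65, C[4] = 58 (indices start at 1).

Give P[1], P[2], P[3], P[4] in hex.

P[1] = 89, P[2] = B3, P[3] = 67, P[4] = 1C

CBC decryption: P_i = D(K, C_i) ⊕ C_{i−1}, with C_{0} = IV.
P[1]: D(K, B1) = D2; D2 ⊕ 5B = 89.
P[2]: D(K, E1) = 02; 02 ⊕ B1 = B3.
P[3]: D(K, 65) = 86; 86 ⊕ E1 = 67.
P[4]: D(K, 58) = 79; 79 ⊕ 65 = 1C.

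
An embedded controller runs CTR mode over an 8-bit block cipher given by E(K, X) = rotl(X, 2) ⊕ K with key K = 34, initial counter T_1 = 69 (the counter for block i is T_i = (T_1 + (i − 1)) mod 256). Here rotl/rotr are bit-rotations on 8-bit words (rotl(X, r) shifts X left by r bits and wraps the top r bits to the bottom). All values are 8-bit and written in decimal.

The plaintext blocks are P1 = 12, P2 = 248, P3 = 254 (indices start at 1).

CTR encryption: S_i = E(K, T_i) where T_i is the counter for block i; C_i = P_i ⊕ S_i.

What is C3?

C1: T = 69, S = E(K, T) = 55; 12 ⊕ 55 = 59.
C2: T = 70, S = E(K, T) = 59; 248 ⊕ 59 = 195.
C3: T = 71, S = E(K, T) = 63; 254 ⊕ 63 = 193.

C3 = 193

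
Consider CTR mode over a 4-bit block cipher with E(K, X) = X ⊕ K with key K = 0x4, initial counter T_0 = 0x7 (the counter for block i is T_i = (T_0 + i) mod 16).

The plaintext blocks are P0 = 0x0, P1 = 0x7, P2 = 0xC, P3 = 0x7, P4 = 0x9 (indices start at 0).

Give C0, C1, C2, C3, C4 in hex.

CTR encryption: S_i = E(K, T_i) where T_i is the counter for block i; C_i = P_i ⊕ S_i.
C0: T = 0x7, S = E(K, T) = 0x3; 0x0 ⊕ 0x3 = 0x3.
C1: T = 0x8, S = E(K, T) = 0xC; 0x7 ⊕ 0xC = 0xB.
C2: T = 0x9, S = E(K, T) = 0xD; 0xC ⊕ 0xD = 0x1.
C3: T = 0xA, S = E(K, T) = 0xE; 0x7 ⊕ 0xE = 0x9.
C4: T = 0xB, S = E(K, T) = 0xF; 0x9 ⊕ 0xF = 0x6.

C0 = 0x3, C1 = 0xB, C2 = 0x1, C3 = 0x9, C4 = 0x6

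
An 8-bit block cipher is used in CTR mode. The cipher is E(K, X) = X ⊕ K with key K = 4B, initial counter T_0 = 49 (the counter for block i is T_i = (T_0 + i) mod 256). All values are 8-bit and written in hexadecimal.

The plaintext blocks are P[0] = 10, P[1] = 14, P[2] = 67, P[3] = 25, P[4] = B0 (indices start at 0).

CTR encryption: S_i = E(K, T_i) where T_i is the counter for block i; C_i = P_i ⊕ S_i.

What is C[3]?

C[0]: T = 49, S = E(K, T) = 02; 10 ⊕ 02 = 12.
C[1]: T = 4A, S = E(K, T) = 01; 14 ⊕ 01 = 15.
C[2]: T = 4B, S = E(K, T) = 00; 67 ⊕ 00 = 67.
C[3]: T = 4C, S = E(K, T) = 07; 25 ⊕ 07 = 22.

C[3] = 22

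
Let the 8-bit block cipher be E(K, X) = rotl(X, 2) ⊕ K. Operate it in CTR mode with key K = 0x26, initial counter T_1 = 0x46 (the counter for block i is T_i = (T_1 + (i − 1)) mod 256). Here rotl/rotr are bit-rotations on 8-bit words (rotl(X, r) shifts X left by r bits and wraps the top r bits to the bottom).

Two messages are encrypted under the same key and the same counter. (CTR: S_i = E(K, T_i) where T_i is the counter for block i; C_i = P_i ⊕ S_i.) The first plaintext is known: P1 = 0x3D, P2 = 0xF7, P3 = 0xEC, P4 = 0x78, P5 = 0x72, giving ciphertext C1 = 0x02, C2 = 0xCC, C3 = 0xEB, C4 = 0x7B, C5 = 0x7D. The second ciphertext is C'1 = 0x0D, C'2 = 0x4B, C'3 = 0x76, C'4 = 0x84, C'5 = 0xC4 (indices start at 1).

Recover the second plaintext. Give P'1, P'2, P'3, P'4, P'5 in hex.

P'1 = 0x32, P'2 = 0x70, P'3 = 0x71, P'4 = 0x87, P'5 = 0xCB

In CTR with a reused counter, both messages share the same keystream S_i, so C_i ⊕ C'_i = P_i ⊕ P'_i and thus P'_i = P_i ⊕ C_i ⊕ C'_i.
P'1: 0x3D ⊕ 0x02 ⊕ 0x0D = 0x32.
P'2: 0xF7 ⊕ 0xCC ⊕ 0x4B = 0x70.
P'3: 0xEC ⊕ 0xEB ⊕ 0x76 = 0x71.
P'4: 0x78 ⊕ 0x7B ⊕ 0x84 = 0x87.
P'5: 0x72 ⊕ 0x7D ⊕ 0xC4 = 0xCB.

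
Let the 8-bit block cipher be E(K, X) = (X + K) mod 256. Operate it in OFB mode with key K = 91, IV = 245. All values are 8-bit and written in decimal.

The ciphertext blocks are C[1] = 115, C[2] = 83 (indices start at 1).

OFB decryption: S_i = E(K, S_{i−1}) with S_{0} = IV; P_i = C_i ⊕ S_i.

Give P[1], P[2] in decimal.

P[1] = 35, P[2] = 248

P[1]: S = E(K, 245) = 80; 115 ⊕ 80 = 35.
P[2]: S = E(K, 80) = 171; 83 ⊕ 171 = 248.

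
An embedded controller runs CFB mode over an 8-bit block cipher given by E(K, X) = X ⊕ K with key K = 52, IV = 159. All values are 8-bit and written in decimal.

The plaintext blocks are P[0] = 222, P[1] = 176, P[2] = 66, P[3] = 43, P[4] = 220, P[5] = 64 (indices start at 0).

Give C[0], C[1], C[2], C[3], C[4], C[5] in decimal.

C[0] = 117, C[1] = 241, C[2] = 135, C[3] = 152, C[4] = 112, C[5] = 4

CFB encryption: C_i = P_i ⊕ E(K, C_{i−1}), with C_{−1} = IV.
C[0]: E(K, 159) = 171; 222 ⊕ 171 = 117.
C[1]: E(K, 117) = 65; 176 ⊕ 65 = 241.
C[2]: E(K, 241) = 197; 66 ⊕ 197 = 135.
C[3]: E(K, 135) = 179; 43 ⊕ 179 = 152.
C[4]: E(K, 152) = 172; 220 ⊕ 172 = 112.
C[5]: E(K, 112) = 68; 64 ⊕ 68 = 4.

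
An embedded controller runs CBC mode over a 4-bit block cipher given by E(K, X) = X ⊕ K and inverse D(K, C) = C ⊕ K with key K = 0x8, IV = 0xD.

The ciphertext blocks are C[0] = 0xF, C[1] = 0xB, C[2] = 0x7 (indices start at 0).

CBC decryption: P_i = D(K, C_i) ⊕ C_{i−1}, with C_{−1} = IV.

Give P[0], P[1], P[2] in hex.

P[0] = 0xA, P[1] = 0xC, P[2] = 0x4

P[0]: D(K, 0xF) = 0x7; 0x7 ⊕ 0xD = 0xA.
P[1]: D(K, 0xB) = 0x3; 0x3 ⊕ 0xF = 0xC.
P[2]: D(K, 0x7) = 0xF; 0xF ⊕ 0xB = 0x4.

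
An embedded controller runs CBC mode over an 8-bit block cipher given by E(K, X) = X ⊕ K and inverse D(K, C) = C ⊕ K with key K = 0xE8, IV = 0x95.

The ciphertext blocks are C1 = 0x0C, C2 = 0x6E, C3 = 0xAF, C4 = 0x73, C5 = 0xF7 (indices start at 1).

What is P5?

CBC decryption: P_i = D(K, C_i) ⊕ C_{i−1}, with C_{0} = IV.
P5: D(K, 0xF7) = 0x1F; 0x1F ⊕ 0x73 = 0x6C.

P5 = 0x6C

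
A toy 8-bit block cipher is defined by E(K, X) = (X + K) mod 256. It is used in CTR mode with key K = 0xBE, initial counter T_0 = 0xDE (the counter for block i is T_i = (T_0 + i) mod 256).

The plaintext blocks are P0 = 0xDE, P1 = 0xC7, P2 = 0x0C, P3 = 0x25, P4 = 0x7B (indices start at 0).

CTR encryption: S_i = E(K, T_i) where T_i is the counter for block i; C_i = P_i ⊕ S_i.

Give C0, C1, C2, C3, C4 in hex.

C0 = 0x42, C1 = 0x5A, C2 = 0x92, C3 = 0xBA, C4 = 0xDB

C0: T = 0xDE, S = E(K, T) = 0x9C; 0xDE ⊕ 0x9C = 0x42.
C1: T = 0xDF, S = E(K, T) = 0x9D; 0xC7 ⊕ 0x9D = 0x5A.
C2: T = 0xE0, S = E(K, T) = 0x9E; 0x0C ⊕ 0x9E = 0x92.
C3: T = 0xE1, S = E(K, T) = 0x9F; 0x25 ⊕ 0x9F = 0xBA.
C4: T = 0xE2, S = E(K, T) = 0xA0; 0x7B ⊕ 0xA0 = 0xDB.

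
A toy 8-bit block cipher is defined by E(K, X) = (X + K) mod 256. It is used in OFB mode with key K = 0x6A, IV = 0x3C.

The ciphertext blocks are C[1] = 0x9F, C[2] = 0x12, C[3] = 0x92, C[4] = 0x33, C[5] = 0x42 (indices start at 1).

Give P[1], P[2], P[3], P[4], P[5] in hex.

P[1] = 0x39, P[2] = 0x02, P[3] = 0xE8, P[4] = 0xD7, P[5] = 0x0C

OFB decryption: S_i = E(K, S_{i−1}) with S_{0} = IV; P_i = C_i ⊕ S_i.
P[1]: S = E(K, 0x3C) = 0xA6; 0x9F ⊕ 0xA6 = 0x39.
P[2]: S = E(K, 0xA6) = 0x10; 0x12 ⊕ 0x10 = 0x02.
P[3]: S = E(K, 0x10) = 0x7A; 0x92 ⊕ 0x7A = 0xE8.
P[4]: S = E(K, 0x7A) = 0xE4; 0x33 ⊕ 0xE4 = 0xD7.
P[5]: S = E(K, 0xE4) = 0x4E; 0x42 ⊕ 0x4E = 0x0C.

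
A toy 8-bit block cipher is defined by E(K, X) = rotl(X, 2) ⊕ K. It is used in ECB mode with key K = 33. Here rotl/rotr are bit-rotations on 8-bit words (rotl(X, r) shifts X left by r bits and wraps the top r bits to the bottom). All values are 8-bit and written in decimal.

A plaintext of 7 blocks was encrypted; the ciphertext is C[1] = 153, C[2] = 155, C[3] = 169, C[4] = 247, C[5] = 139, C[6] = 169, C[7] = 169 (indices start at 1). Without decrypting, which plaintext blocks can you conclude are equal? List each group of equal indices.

ECB encrypts each block independently with the same key, so equal ciphertext blocks imply equal plaintext blocks.
C[3] = C[6] = C[7] = 169, so P[3] = P[6] = P[7].

P[3] = P[6] = P[7]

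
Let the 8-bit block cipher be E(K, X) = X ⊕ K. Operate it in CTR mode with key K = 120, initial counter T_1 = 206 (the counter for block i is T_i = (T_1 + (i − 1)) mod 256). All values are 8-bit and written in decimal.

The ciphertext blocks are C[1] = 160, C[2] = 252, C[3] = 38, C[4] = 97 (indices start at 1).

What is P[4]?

P[4] = 200

CTR decryption: S_i = E(K, T_i) where T_i is the counter for block i; P_i = C_i ⊕ S_i.
P[4]: T = 209, S = E(K, T) = 169; 97 ⊕ 169 = 200.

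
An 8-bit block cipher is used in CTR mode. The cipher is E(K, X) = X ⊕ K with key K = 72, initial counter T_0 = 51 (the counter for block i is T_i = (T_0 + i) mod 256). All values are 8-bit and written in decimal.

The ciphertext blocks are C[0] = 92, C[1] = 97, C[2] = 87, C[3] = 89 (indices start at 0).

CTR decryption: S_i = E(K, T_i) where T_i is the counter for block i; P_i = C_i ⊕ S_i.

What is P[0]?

P[0] = 39

P[0]: T = 51, S = E(K, T) = 123; 92 ⊕ 123 = 39.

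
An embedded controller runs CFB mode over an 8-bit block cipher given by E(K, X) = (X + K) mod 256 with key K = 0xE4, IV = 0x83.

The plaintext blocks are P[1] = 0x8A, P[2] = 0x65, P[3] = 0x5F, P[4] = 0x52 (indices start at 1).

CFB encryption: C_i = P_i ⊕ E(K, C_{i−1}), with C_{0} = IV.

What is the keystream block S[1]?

0x67

C[1]: E(K, 0x83) = 0x67; 0x8A ⊕ 0x67 = 0xED.
So S[1] = 0x67.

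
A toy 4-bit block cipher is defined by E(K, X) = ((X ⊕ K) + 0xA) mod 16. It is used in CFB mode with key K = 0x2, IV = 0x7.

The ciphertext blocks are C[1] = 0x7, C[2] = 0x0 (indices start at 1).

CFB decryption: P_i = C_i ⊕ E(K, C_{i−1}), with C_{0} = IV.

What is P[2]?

P[2] = 0xF

P[2]: E(K, 0x7) = 0xF; 0x0 ⊕ 0xF = 0xF.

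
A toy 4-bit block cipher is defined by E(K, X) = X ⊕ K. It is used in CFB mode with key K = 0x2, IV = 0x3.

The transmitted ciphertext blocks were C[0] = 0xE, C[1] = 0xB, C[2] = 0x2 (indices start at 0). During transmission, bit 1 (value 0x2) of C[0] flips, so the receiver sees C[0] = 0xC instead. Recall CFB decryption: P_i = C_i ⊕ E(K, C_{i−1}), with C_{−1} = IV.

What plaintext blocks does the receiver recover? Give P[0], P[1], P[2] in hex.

Only C[0] changed, to 0xC. In CFB, a change in C_i flips the same bit in P_i and garbles P_{i+1}. Decrypting the received ciphertext:
P[0]: E(K, 0x3) = 0x1; 0xC ⊕ 0x1 = 0xD.
P[1]: E(K, 0xC) = 0xE; 0xB ⊕ 0xE = 0x5.
P[2]: E(K, 0xB) = 0x9; 0x2 ⊕ 0x9 = 0xB.
Blocks that differ from the original plaintext: P[0], P[1].

P[0] = 0xD, P[1] = 0x5, P[2] = 0xB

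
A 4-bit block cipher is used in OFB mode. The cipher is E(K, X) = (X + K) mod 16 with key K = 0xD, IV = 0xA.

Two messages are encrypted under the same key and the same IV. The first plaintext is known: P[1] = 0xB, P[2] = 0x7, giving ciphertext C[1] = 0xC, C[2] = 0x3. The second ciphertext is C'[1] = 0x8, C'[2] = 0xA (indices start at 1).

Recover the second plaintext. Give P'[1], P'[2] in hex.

P'[1] = 0xF, P'[2] = 0xE

In OFB with a reused IV, both messages share the same keystream S_i, so C_i ⊕ C'_i = P_i ⊕ P'_i and thus P'_i = P_i ⊕ C_i ⊕ C'_i.
P'[1]: 0xB ⊕ 0xC ⊕ 0x8 = 0xF.
P'[2]: 0x7 ⊕ 0x3 ⊕ 0xA = 0xE.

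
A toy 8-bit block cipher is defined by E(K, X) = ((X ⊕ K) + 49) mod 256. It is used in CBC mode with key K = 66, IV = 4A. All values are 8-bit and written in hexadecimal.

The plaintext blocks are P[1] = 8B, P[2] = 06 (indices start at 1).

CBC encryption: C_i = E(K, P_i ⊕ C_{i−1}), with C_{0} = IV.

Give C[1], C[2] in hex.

C[1]: P[1] ⊕ 4A = C1; E(K, C1) = F0.
C[2]: P[2] ⊕ F0 = F6; E(K, F6) = D9.

C[1] = F0, C[2] = D9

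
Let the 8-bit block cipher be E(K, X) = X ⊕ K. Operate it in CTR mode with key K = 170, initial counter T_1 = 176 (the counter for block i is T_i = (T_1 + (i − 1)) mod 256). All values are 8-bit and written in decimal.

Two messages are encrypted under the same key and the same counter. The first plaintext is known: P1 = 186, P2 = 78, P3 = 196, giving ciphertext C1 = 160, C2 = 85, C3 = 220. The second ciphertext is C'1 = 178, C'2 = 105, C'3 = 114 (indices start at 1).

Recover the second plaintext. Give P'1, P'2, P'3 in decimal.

P'1 = 168, P'2 = 114, P'3 = 106

In CTR with a reused counter, both messages share the same keystream S_i, so C_i ⊕ C'_i = P_i ⊕ P'_i and thus P'_i = P_i ⊕ C_i ⊕ C'_i.
P'1: 186 ⊕ 160 ⊕ 178 = 168.
P'2: 78 ⊕ 85 ⊕ 105 = 114.
P'3: 196 ⊕ 220 ⊕ 114 = 106.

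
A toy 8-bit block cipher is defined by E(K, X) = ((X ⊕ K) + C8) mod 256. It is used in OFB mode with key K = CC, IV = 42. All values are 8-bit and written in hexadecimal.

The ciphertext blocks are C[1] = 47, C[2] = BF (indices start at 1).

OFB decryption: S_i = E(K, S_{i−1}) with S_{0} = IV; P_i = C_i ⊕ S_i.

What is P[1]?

P[1] = 11

P[1]: S = E(K, 42) = 56; 47 ⊕ 56 = 11.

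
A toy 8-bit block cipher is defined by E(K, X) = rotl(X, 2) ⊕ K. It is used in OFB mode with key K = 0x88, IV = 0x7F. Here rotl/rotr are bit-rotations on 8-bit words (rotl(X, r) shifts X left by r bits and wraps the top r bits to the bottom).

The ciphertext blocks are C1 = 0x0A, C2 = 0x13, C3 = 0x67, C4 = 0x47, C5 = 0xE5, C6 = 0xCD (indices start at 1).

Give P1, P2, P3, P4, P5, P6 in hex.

OFB decryption: S_i = E(K, S_{i−1}) with S_{0} = IV; P_i = C_i ⊕ S_i.
P1: S = E(K, 0x7F) = 0x75; 0x0A ⊕ 0x75 = 0x7F.
P2: S = E(K, 0x75) = 0x5D; 0x13 ⊕ 0x5D = 0x4E.
P3: S = E(K, 0x5D) = 0xFD; 0x67 ⊕ 0xFD = 0x9A.
P4: S = E(K, 0xFD) = 0x7F; 0x47 ⊕ 0x7F = 0x38.
P5: S = E(K, 0x7F) = 0x75; 0xE5 ⊕ 0x75 = 0x90.
P6: S = E(K, 0x75) = 0x5D; 0xCD ⊕ 0x5D = 0x90.

P1 = 0x7F, P2 = 0x4E, P3 = 0x9A, P4 = 0x38, P5 = 0x90, P6 = 0x90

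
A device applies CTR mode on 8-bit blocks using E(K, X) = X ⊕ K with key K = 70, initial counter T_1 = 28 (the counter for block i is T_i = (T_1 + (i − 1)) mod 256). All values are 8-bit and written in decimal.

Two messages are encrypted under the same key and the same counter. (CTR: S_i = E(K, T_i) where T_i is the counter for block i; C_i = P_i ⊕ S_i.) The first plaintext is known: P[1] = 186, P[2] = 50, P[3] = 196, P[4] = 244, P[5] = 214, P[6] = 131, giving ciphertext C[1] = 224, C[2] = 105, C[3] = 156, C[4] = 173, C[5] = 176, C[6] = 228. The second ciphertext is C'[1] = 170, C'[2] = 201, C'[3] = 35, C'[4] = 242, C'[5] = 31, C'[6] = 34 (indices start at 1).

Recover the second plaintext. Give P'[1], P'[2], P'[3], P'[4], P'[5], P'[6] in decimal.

In CTR with a reused counter, both messages share the same keystream S_i, so C_i ⊕ C'_i = P_i ⊕ P'_i and thus P'_i = P_i ⊕ C_i ⊕ C'_i.
P'[1]: 186 ⊕ 224 ⊕ 170 = 240.
P'[2]: 50 ⊕ 105 ⊕ 201 = 146.
P'[3]: 196 ⊕ 156 ⊕ 35 = 123.
P'[4]: 244 ⊕ 173 ⊕ 242 = 171.
P'[5]: 214 ⊕ 176 ⊕ 31 = 121.
P'[6]: 131 ⊕ 228 ⊕ 34 = 69.

P'[1] = 240, P'[2] = 146, P'[3] = 123, P'[4] = 171, P'[5] = 121, P'[6] = 69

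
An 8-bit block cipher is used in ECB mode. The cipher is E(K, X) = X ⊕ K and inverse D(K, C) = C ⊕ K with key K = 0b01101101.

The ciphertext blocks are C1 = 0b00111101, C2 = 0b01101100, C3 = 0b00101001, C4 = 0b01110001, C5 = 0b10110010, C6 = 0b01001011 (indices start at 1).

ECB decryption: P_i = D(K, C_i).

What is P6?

P6 = 0b00100110

P6: D(K, 0b01001011) = 0b00100110.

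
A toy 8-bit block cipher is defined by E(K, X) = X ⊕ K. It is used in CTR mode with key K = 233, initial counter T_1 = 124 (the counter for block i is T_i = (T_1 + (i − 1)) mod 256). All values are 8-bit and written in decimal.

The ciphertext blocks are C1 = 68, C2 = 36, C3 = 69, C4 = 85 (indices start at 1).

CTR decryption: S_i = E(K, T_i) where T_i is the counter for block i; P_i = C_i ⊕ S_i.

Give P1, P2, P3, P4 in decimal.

P1: T = 124, S = E(K, T) = 149; 68 ⊕ 149 = 209.
P2: T = 125, S = E(K, T) = 148; 36 ⊕ 148 = 176.
P3: T = 126, S = E(K, T) = 151; 69 ⊕ 151 = 210.
P4: T = 127, S = E(K, T) = 150; 85 ⊕ 150 = 195.

P1 = 209, P2 = 176, P3 = 210, P4 = 195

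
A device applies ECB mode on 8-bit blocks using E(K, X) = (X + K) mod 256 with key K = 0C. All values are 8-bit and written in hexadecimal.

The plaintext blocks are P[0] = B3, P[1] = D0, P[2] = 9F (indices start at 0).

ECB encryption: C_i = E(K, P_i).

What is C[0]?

C[0] = BF

C[0]: E(K, B3) = BF.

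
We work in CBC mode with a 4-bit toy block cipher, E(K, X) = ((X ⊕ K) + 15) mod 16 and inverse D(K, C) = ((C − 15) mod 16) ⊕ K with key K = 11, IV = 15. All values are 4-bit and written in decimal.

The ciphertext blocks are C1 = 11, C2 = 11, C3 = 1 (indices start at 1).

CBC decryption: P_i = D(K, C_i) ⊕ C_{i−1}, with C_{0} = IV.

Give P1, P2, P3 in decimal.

P1 = 8, P2 = 12, P3 = 2

P1: D(K, 11) = 7; 7 ⊕ 15 = 8.
P2: D(K, 11) = 7; 7 ⊕ 11 = 12.
P3: D(K, 1) = 9; 9 ⊕ 11 = 2.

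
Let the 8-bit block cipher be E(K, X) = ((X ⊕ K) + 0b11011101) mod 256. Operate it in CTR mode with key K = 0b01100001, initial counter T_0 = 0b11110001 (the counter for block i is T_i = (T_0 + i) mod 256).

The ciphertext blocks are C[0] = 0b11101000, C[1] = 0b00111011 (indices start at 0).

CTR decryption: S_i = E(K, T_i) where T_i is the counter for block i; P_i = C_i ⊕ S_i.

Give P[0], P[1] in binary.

P[0] = 0b10000101, P[1] = 0b01001011

P[0]: T = 0b11110001, S = E(K, T) = 0b01101101; 0b11101000 ⊕ 0b01101101 = 0b10000101.
P[1]: T = 0b11110010, S = E(K, T) = 0b01110000; 0b00111011 ⊕ 0b01110000 = 0b01001011.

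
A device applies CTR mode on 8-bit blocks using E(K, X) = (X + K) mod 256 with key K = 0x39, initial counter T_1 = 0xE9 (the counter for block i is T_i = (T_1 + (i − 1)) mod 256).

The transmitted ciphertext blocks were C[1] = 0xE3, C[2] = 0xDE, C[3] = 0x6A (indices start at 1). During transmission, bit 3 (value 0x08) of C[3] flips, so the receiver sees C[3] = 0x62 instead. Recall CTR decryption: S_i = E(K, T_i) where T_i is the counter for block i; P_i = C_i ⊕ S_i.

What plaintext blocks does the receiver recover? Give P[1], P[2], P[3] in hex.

Only C[3] changed, to 0x62. In CTR, a change in C_i flips the same bit in P_i only; the keystream is unaffected. Decrypting the received ciphertext:
P[1]: T = 0xE9, S = E(K, T) = 0x22; 0xE3 ⊕ 0x22 = 0xC1.
P[2]: T = 0xEA, S = E(K, T) = 0x23; 0xDE ⊕ 0x23 = 0xFD.
P[3]: T = 0xEB, S = E(K, T) = 0x24; 0x62 ⊕ 0x24 = 0x46.
Blocks that differ from the original plaintext: P[3].

P[1] = 0xC1, P[2] = 0xFD, P[3] = 0x46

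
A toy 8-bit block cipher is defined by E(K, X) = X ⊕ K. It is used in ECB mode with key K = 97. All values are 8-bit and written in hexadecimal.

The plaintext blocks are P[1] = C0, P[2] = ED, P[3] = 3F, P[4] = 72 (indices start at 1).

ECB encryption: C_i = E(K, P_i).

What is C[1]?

C[1] = 57

C[1]: E(K, C0) = 57.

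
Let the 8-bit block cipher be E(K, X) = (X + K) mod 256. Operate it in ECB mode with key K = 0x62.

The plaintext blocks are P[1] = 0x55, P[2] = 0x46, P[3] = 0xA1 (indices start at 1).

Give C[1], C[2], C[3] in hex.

C[1] = 0xB7, C[2] = 0xA8, C[3] = 0x03

ECB encryption: C_i = E(K, P_i).
C[1]: E(K, 0x55) = 0xB7.
C[2]: E(K, 0x46) = 0xA8.
C[3]: E(K, 0xA1) = 0x03.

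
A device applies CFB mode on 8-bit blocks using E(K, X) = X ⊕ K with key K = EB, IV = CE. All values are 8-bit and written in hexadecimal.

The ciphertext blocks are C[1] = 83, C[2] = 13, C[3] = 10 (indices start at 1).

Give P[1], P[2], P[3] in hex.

CFB decryption: P_i = C_i ⊕ E(K, C_{i−1}), with C_{0} = IV.
P[1]: E(K, CE) = 25; 83 ⊕ 25 = A6.
P[2]: E(K, 83) = 68; 13 ⊕ 68 = 7B.
P[3]: E(K, 13) = F8; 10 ⊕ F8 = E8.

P[1] = A6, P[2] = 7B, P[3] = E8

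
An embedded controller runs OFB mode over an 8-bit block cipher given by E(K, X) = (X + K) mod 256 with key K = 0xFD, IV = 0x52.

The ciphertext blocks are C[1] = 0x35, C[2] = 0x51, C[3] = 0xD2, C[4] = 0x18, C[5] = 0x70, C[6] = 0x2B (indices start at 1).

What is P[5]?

OFB decryption: S_i = E(K, S_{i−1}) with S_{0} = IV; P_i = C_i ⊕ S_i.
P[1]: S = E(K, 0x52) = 0x4F; 0x35 ⊕ 0x4F = 0x7A.
P[2]: S = E(K, 0x4F) = 0x4C; 0x51 ⊕ 0x4C = 0x1D.
P[3]: S = E(K, 0x4C) = 0x49; 0xD2 ⊕ 0x49 = 0x9B.
P[4]: S = E(K, 0x49) = 0x46; 0x18 ⊕ 0x46 = 0x5E.
P[5]: S = E(K, 0x46) = 0x43; 0x70 ⊕ 0x43 = 0x33.

P[5] = 0x33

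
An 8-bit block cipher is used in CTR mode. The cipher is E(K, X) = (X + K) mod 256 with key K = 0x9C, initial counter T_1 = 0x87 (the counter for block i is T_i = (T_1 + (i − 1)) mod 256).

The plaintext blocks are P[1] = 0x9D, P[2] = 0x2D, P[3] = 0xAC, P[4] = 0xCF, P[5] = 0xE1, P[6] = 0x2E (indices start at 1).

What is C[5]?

C[5] = 0xC6

CTR encryption: S_i = E(K, T_i) where T_i is the counter for block i; C_i = P_i ⊕ S_i.
C[1]: T = 0x87, S = E(K, T) = 0x23; 0x9D ⊕ 0x23 = 0xBE.
C[2]: T = 0x88, S = E(K, T) = 0x24; 0x2D ⊕ 0x24 = 0x09.
C[3]: T = 0x89, S = E(K, T) = 0x25; 0xAC ⊕ 0x25 = 0x89.
C[4]: T = 0x8A, S = E(K, T) = 0x26; 0xCF ⊕ 0x26 = 0xE9.
C[5]: T = 0x8B, S = E(K, T) = 0x27; 0xE1 ⊕ 0x27 = 0xC6.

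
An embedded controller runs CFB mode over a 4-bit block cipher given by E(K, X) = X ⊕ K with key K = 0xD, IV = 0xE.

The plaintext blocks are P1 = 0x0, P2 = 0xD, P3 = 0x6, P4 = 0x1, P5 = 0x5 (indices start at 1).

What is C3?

CFB encryption: C_i = P_i ⊕ E(K, C_{i−1}), with C_{0} = IV.
C1: E(K, 0xE) = 0x3; 0x0 ⊕ 0x3 = 0x3.
C2: E(K, 0x3) = 0xE; 0xD ⊕ 0xE = 0x3.
C3: E(K, 0x3) = 0xE; 0x6 ⊕ 0xE = 0x8.

C3 = 0x8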